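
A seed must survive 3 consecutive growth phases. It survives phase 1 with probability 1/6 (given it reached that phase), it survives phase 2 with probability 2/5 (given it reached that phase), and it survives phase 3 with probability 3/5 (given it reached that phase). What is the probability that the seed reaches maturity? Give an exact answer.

Each stage is reached only if all earlier stages succeed, so
P = 1/6 × 2/5 × 3/5 = 6/150 = 1/25.

1/25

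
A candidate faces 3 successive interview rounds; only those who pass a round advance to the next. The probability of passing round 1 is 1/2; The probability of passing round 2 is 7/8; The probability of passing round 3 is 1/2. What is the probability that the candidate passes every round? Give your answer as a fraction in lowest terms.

Multiplying along the chain,
P = 1/2 × 7/8 × 1/2 = 7/32.

7/32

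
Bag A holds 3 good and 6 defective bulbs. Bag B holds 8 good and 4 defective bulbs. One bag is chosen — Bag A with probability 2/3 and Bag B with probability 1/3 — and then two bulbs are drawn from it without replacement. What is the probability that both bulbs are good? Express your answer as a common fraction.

From Bag A: P(both good) = (3/9)(2/8) = 1/12.
From Bag B: P(both good) = (8/12)(7/11) = 14/33.
Total probability = (2/3)(1/12) + (1/3)(14/33) = 13/66.

13/66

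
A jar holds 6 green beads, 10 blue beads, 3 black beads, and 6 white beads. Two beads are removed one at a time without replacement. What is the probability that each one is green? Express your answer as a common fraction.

P(every draw is green) = 6/25 × 5/24 = 30/600 = 1/20.

1/20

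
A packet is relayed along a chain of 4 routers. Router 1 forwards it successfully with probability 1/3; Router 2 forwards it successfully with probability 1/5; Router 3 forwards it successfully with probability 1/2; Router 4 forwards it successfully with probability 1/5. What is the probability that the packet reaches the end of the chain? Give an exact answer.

1/150

Each stage is reached only if all earlier stages succeed, so
P = 1/3 × 1/5 × 1/2 × 1/5 = 1/150.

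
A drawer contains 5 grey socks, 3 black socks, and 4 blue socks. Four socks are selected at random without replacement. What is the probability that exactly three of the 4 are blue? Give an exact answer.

32/495

One ordering (blue drawn first) has probability 4/12 × 3/11 × 2/10 × 8/9 = 192/11880 = 8/495.
There are C(4,3) = 4 such orderings, each equally likely, so P = 4 × 8/495 = 32/495.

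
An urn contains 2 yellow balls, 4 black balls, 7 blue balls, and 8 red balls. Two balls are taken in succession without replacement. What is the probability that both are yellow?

P = 2/21 × 1/20 = 2/420 = 1/210.

1/210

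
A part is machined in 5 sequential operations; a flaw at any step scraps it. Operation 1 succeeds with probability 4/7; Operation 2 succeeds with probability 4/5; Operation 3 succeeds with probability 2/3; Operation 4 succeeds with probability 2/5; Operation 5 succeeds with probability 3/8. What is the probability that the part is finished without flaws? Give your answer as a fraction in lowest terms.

8/175

Each stage is reached only if all earlier stages succeed, so
P = 4/7 × 4/5 × 2/3 × 2/5 × 3/8 = 192/4200 = 8/175.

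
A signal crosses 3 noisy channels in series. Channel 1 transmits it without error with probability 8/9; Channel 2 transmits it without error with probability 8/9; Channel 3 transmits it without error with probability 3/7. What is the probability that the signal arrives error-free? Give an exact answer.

64/189

Multiplying along the chain,
P = 8/9 × 8/9 × 3/7 = 192/567 = 64/189.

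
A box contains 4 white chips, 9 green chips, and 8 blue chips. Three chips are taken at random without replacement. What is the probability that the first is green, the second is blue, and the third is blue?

6/95

Each draw changes the counts, so multiply the conditional probabilities along the sequence:
P = 9/21 × 8/20 × 7/19 = 504/7980 = 6/95.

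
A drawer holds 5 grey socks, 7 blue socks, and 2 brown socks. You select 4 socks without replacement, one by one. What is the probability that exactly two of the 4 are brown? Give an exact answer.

One ordering (brown drawn first) has probability 2/14 × 1/13 × 12/12 × 11/11 = 264/24024 = 1/91.
There are C(4,2) = 6 such orderings, each equally likely, so P = 6 × 1/91 = 6/91.

6/91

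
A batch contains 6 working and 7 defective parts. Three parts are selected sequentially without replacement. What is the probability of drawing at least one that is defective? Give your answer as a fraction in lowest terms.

P(no defective) = 6/13 × 5/12 × 4/11 = 120/1716 = 10/143.
P(at least one) = 1 − 10/143 = 133/143.

133/143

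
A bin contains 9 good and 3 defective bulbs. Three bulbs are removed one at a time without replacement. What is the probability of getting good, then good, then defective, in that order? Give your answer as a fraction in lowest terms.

9/55

Each draw changes the counts, so multiply the conditional probabilities along the sequence:
P = 9/12 × 8/11 × 3/10 = 216/1320 = 9/55.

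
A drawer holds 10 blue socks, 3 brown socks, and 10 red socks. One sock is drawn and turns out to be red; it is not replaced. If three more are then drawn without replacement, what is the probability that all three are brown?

With the first sock removed, 3 brown remain out of 22.
P = 3/22 × 2/21 × 1/20 = 6/9240 = 1/1540.

1/1540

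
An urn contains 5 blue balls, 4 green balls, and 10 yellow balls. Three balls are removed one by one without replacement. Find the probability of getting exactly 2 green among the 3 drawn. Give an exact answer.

30/323

One ordering (green drawn first) has probability 4/19 × 3/18 × 15/17 = 180/5814 = 10/323.
There are C(3,2) = 3 such orderings, each equally likely, so P = 3 × 10/323 = 30/323.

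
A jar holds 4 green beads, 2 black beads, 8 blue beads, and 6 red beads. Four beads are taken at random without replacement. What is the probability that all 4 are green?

P(every draw is green) = 4/20 × 3/19 × 2/18 × 1/17 = 24/116280 = 1/4845.

1/4845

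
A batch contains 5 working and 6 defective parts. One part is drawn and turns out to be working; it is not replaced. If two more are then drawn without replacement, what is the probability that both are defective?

1/3

After the first draw, 6 of the remaining 10 parts are defective.
P = 6/10 × 5/9 = 30/90 = 1/3.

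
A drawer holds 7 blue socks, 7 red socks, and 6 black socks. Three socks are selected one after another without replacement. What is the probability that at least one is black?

194/285

P(no black) = 14/20 × 13/19 × 12/18 = 2184/6840 = 91/285.
P(at least one) = 1 − 91/285 = 194/285.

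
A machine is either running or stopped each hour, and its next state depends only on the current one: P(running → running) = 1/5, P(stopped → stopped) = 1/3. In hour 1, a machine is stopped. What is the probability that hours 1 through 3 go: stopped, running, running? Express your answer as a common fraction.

2/15

Hour 1 is given. For each transition, use the conditional probability from the current state:
P(running | stopped) = 2/3; P(running | running) = 1/5.
P = 2/3 × 1/5 = 2/15.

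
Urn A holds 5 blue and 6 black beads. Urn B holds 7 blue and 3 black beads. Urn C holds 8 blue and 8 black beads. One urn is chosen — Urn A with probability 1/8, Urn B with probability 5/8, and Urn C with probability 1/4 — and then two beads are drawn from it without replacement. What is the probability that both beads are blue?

41/110

From Urn A: P(both blue) = (5/11)(4/10) = 2/11.
From Urn B: P(both blue) = (7/10)(6/9) = 7/15.
From Urn C: P(both blue) = (8/16)(7/15) = 7/30.
Total probability = (1/8)(2/11) + (5/8)(7/15) + (1/4)(7/30) = 41/110.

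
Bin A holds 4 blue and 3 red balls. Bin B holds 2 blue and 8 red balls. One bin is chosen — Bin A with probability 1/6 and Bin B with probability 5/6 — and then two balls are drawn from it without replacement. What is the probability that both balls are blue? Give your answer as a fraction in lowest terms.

25/378

From Bin A: P(both blue) = (4/7)(3/6) = 2/7.
From Bin B: P(both blue) = (2/10)(1/9) = 1/45.
Total probability = (1/6)(2/7) + (5/6)(1/45) = 25/378.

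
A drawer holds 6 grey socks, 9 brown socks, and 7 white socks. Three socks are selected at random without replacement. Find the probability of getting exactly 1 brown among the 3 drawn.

351/770

One ordering (brown drawn first) has probability 9/22 × 13/21 × 12/20 = 1404/9240 = 117/770.
There are C(3,1) = 3 such orderings, each equally likely, so P = 3 × 117/770 = 351/770.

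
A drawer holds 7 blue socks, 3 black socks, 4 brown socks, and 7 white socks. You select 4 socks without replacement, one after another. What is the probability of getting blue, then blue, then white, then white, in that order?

Each draw changes the counts, so multiply the conditional probabilities along the sequence:
P = 7/21 × 6/20 × 7/19 × 6/18 = 1764/143640 = 7/570.

7/570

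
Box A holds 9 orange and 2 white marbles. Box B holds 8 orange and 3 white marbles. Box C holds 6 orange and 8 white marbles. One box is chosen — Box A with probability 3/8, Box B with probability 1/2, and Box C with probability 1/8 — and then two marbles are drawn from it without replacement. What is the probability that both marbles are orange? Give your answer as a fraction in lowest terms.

From Box A: P(both orange) = (9/11)(8/10) = 36/55.
From Box B: P(both orange) = (8/11)(7/10) = 28/55.
From Box C: P(both orange) = (6/14)(5/13) = 15/91.
Total probability = (3/8)(36/55) + (1/2)(28/55) + (1/8)(15/91) = 379/728.

379/728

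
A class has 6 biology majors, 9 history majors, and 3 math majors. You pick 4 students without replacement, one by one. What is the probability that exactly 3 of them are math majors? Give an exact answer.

One ordering (math majors drawn first) has probability 3/18 × 2/17 × 1/16 × 15/15 = 90/73440 = 1/816.
There are C(4,3) = 4 such orderings, each equally likely, so P = 4 × 1/816 = 1/204.

1/204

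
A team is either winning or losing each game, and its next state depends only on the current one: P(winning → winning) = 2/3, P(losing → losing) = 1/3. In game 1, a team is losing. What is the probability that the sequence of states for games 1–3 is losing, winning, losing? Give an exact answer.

Game 1 is given. For each transition, use the conditional probability from the current state:
P(winning | losing) = 2/3; P(losing | winning) = 1/3.
P = 2/3 × 1/3 = 2/9.

2/9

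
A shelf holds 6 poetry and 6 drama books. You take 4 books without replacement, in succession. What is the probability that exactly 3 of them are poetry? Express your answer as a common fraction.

One ordering (poetry drawn first) has probability 6/12 × 5/11 × 4/10 × 6/9 = 720/11880 = 2/33.
There are C(4,3) = 4 such orderings, each equally likely, so P = 4 × 2/33 = 8/33.

8/33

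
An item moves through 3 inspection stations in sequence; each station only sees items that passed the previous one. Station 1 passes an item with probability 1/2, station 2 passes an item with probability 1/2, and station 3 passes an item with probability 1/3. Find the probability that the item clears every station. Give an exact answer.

1/12

The events are sequential, so multiply the conditional probabilities:
P = 1/2 × 1/2 × 1/3 = 1/12.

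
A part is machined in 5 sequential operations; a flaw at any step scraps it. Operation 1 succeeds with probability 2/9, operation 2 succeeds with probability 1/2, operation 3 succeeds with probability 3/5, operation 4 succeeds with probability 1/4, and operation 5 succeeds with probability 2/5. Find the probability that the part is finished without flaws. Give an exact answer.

The events are sequential, so multiply the conditional probabilities:
P = 2/9 × 1/2 × 3/5 × 1/4 × 2/5 = 12/1800 = 1/150.

1/150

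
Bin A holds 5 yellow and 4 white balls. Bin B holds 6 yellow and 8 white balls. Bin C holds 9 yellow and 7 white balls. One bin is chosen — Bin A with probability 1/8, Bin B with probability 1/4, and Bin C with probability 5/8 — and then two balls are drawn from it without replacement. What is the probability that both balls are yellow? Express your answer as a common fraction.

From Bin A: P(both yellow) = (5/9)(4/8) = 5/18.
From Bin B: P(both yellow) = (6/14)(5/13) = 15/91.
From Bin C: P(both yellow) = (9/16)(8/15) = 3/10.
Total probability = (1/8)(5/18) + (1/4)(15/91) + (5/8)(3/10) = 863/3276.

863/3276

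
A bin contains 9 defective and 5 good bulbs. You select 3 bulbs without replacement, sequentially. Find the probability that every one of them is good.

P(every draw is good) = 5/14 × 4/13 × 3/12 = 60/2184 = 5/182.

5/182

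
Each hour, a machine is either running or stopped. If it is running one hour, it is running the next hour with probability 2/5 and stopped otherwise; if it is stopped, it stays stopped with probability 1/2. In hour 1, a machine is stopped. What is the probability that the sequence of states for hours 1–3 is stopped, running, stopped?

Hour 1 is given. For each transition, use the conditional probability from the current state:
P(running | stopped) = 1/2; P(stopped | running) = 3/5.
P = 1/2 × 3/5 = 3/10.

3/10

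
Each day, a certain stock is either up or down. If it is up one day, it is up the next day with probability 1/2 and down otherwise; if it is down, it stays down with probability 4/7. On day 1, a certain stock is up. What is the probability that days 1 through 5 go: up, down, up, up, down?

3/56

Day 1 is given. For each transition, use the conditional probability from the current state:
P(down | up) = 1/2; P(up | down) = 3/7; P(up | up) = 1/2; P(down | up) = 1/2.
P = 1/2 × 3/7 × 1/2 × 1/2 = 3/56.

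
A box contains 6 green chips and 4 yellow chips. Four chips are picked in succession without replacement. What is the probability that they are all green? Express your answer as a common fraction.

P(every draw is green) = 6/10 × 5/9 × 4/8 × 3/7 = 360/5040 = 1/14.

1/14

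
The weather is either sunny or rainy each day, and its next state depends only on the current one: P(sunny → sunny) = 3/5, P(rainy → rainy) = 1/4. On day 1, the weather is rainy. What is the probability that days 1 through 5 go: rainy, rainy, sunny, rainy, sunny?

9/160

Day 1 is given. For each transition, use the conditional probability from the current state:
P(rainy | rainy) = 1/4; P(sunny | rainy) = 3/4; P(rainy | sunny) = 2/5; P(sunny | rainy) = 3/4.
P = 1/4 × 3/4 × 2/5 × 3/4 = 18/320 = 9/160.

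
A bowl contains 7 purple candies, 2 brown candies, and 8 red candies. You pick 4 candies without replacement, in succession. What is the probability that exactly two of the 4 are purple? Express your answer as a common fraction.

27/68

One ordering (purple drawn first) has probability 7/17 × 6/16 × 10/15 × 9/14 = 3780/57120 = 9/136.
There are C(4,2) = 6 such orderings, each equally likely, so P = 6 × 9/136 = 27/68.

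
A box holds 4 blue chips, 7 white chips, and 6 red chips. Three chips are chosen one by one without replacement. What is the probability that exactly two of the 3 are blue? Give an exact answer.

39/340

One ordering (blue drawn first) has probability 4/17 × 3/16 × 13/15 = 156/4080 = 13/340.
There are C(3,2) = 3 such orderings, each equally likely, so P = 3 × 13/340 = 39/340.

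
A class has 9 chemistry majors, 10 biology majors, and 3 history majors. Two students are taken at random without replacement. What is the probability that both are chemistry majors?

12/77

P = 9/22 × 8/21 = 72/462 = 12/77.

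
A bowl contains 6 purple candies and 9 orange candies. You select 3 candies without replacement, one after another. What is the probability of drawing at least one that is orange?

87/91

P(no orange) = 6/15 × 5/14 × 4/13 = 120/2730 = 4/91.
P(at least one) = 1 − 4/91 = 87/91.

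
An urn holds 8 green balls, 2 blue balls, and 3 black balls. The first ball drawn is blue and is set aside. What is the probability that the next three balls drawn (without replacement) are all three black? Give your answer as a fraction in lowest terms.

After the first draw, 3 of the remaining 12 balls are black.
P = 3/12 × 2/11 × 1/10 = 6/1320 = 1/220.

1/220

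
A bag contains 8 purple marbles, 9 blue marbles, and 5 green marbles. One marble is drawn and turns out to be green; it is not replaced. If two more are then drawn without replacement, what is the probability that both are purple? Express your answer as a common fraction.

2/15

With the first marble removed, 8 purple remain out of 21.
P = 8/21 × 7/20 = 56/420 = 2/15.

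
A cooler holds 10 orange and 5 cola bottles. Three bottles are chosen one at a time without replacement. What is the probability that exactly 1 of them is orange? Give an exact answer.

20/91

One ordering (orange drawn first) has probability 10/15 × 5/14 × 4/13 = 200/2730 = 20/273.
There are C(3,1) = 3 such orderings, each equally likely, so P = 3 × 20/273 = 20/91.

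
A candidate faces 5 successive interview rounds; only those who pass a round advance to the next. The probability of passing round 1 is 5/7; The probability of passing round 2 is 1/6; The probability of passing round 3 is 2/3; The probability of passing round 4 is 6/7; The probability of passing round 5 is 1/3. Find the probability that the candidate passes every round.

Each stage is reached only if all earlier stages succeed, so
P = 5/7 × 1/6 × 2/3 × 6/7 × 1/3 = 60/2646 = 10/441.

10/441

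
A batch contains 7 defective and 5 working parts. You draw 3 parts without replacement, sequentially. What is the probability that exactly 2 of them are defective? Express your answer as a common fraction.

21/44

One ordering (defective drawn first) has probability 7/12 × 6/11 × 5/10 = 210/1320 = 7/44.
There are C(3,2) = 3 such orderings, each equally likely, so P = 3 × 7/44 = 21/44.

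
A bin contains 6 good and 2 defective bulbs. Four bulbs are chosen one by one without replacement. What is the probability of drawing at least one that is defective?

P(no defective) = 6/8 × 5/7 × 4/6 × 3/5 = 360/1680 = 3/14.
P(at least one) = 1 − 3/14 = 11/14.

11/14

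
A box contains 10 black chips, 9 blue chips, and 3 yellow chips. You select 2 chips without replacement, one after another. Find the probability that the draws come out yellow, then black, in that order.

5/77

Each draw changes the counts, so multiply the conditional probabilities along the sequence:
P = 3/22 × 10/21 = 30/462 = 5/77.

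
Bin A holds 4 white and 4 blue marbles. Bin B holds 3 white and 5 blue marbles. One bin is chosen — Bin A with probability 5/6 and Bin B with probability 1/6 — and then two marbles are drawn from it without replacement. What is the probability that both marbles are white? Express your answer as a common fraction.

11/56

From Bin A: P(both white) = (4/8)(3/7) = 3/14.
From Bin B: P(both white) = (3/8)(2/7) = 3/28.
Total probability = (5/6)(3/14) + (1/6)(3/28) = 11/56.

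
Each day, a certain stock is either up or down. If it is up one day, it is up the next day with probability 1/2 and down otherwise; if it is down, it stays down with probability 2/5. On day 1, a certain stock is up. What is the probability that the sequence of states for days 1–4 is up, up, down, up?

Day 1 is given. For each transition, use the conditional probability from the current state:
P(up | up) = 1/2; P(down | up) = 1/2; P(up | down) = 3/5.
P = 1/2 × 1/2 × 3/5 = 3/20.

3/20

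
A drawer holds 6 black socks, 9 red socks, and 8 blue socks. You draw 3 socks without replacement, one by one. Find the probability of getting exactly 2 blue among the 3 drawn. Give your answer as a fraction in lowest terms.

One ordering (blue drawn first) has probability 8/23 × 7/22 × 15/21 = 840/10626 = 20/253.
There are C(3,2) = 3 such orderings, each equally likely, so P = 3 × 20/253 = 60/253.

60/253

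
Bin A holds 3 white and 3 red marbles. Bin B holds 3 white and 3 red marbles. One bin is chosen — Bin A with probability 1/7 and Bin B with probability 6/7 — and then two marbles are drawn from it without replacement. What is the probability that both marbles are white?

1/5

From Bin A: P(both white) = (3/6)(2/5) = 1/5.
From Bin B: P(both white) = (3/6)(2/5) = 1/5.
Total probability = (1/7)(1/5) + (6/7)(1/5) = 1/5.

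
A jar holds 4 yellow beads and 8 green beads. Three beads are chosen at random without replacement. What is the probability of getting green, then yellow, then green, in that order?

28/165

Multiply the probability of each draw given the previous ones:
P = 8/12 × 4/11 × 7/10 = 224/1320 = 28/165.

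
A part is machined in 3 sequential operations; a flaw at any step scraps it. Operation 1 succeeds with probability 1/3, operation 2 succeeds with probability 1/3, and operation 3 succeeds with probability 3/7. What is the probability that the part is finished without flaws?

Multiplying along the chain,
P = 1/3 × 1/3 × 3/7 = 3/63 = 1/21.

1/21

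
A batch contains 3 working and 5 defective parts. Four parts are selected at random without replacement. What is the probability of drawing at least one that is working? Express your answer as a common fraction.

P(no working) = 5/8 × 4/7 × 3/6 × 2/5 = 120/1680 = 1/14.
P(at least one) = 1 − 1/14 = 13/14.

13/14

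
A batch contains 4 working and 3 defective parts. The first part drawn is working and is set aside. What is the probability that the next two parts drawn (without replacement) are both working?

1/5

After the first draw, 3 of the remaining 6 parts are working.
P = 3/6 × 2/5 = 6/30 = 1/5.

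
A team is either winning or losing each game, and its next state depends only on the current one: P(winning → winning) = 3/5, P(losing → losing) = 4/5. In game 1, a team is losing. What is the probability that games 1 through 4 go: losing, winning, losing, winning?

2/125

Game 1 is given. For each transition, use the conditional probability from the current state:
P(winning | losing) = 1/5; P(losing | winning) = 2/5; P(winning | losing) = 1/5.
P = 1/5 × 2/5 × 1/5 = 2/125.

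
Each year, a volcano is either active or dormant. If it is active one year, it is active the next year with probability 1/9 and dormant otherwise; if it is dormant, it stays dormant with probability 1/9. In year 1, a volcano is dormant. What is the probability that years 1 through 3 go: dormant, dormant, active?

Year 1 is given. For each transition, use the conditional probability from the current state:
P(dormant | dormant) = 1/9; P(active | dormant) = 8/9.
P = 1/9 × 8/9 = 8/81.

8/81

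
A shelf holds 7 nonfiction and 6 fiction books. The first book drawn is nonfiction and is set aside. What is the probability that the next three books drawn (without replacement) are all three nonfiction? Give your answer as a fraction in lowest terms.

1/11

With the first book removed, 6 nonfiction remain out of 12.
P = 6/12 × 5/11 × 4/10 = 120/1320 = 1/11.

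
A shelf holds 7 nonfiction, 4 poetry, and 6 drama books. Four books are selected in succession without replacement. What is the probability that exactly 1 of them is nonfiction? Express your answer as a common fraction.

6/17

One ordering (nonfiction drawn first) has probability 7/17 × 10/16 × 9/15 × 8/14 = 5040/57120 = 3/34.
There are C(4,1) = 4 such orderings, each equally likely, so P = 4 × 3/34 = 6/17.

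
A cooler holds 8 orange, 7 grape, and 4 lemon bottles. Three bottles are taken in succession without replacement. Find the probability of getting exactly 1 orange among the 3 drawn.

One ordering (orange drawn first) has probability 8/19 × 11/18 × 10/17 = 880/5814 = 440/2907.
There are C(3,1) = 3 such orderings, each equally likely, so P = 3 × 440/2907 = 440/969.

440/969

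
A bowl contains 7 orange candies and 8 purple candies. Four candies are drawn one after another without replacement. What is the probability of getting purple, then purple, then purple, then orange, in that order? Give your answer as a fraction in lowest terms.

Each draw changes the counts, so multiply the conditional probabilities along the sequence:
P = 8/15 × 7/14 × 6/13 × 7/12 = 2352/32760 = 14/195.

14/195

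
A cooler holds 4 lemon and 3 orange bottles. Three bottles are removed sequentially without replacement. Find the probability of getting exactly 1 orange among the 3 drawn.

18/35

One ordering (orange drawn first) has probability 3/7 × 4/6 × 3/5 = 36/210 = 6/35.
There are C(3,1) = 3 such orderings, each equally likely, so P = 3 × 6/35 = 18/35.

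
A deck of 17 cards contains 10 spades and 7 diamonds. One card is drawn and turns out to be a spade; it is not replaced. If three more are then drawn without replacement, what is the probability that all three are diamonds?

1/16

After the first draw, 7 of the remaining 16 cards are diamonds.
P = 7/16 × 6/15 × 5/14 = 210/3360 = 1/16.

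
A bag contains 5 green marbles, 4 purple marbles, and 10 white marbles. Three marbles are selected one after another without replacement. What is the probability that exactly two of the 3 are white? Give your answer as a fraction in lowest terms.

One ordering (white drawn first) has probability 10/19 × 9/18 × 9/17 = 810/5814 = 45/323.
There are C(3,2) = 3 such orderings, each equally likely, so P = 3 × 45/323 = 135/323.

135/323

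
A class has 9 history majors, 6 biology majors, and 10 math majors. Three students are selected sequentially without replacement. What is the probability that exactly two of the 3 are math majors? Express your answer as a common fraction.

One ordering (math majors drawn first) has probability 10/25 × 9/24 × 15/23 = 1350/13800 = 9/92.
There are C(3,2) = 3 such orderings, each equally likely, so P = 3 × 9/92 = 27/92.

27/92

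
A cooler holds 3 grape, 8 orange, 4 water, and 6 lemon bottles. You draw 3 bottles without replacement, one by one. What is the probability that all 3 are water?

P(every draw is water) = 4/21 × 3/20 × 2/19 = 24/7980 = 2/665.

2/665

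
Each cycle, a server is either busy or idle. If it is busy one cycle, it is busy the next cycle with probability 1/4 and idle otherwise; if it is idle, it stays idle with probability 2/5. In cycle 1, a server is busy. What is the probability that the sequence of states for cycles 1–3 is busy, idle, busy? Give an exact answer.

9/20

Cycle 1 is given. For each transition, use the conditional probability from the current state:
P(idle | busy) = 3/4; P(busy | idle) = 3/5.
P = 3/4 × 3/5 = 9/20.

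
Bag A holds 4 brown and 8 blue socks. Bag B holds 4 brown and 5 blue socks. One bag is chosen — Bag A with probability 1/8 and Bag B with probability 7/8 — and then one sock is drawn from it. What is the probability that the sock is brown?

From Bag A: P(brown) = 4/12.
From Bag B: P(brown) = 4/9.
Total probability = (1/8)(4/12) + (7/8)(4/9) = 31/72.

31/72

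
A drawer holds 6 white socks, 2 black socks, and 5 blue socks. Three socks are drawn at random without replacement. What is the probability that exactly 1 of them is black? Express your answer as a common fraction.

5/13

One ordering (black drawn first) has probability 2/13 × 11/12 × 10/11 = 220/1716 = 5/39.
There are C(3,1) = 3 such orderings, each equally likely, so P = 3 × 5/39 = 5/13.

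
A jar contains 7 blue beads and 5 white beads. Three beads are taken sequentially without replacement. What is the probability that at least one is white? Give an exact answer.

P(no white) = 7/12 × 6/11 × 5/10 = 210/1320 = 7/44.
P(at least one) = 1 − 7/44 = 37/44.

37/44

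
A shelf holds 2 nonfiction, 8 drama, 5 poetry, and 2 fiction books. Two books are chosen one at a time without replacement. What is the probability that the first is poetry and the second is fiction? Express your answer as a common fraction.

5/136

Chain rule:
P = 5/17 × 2/16 = 10/272 = 5/136.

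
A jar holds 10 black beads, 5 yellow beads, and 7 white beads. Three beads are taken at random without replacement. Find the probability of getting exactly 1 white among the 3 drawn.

21/44

One ordering (white drawn first) has probability 7/22 × 15/21 × 14/20 = 1470/9240 = 7/44.
There are C(3,1) = 3 such orderings, each equally likely, so P = 3 × 7/44 = 21/44.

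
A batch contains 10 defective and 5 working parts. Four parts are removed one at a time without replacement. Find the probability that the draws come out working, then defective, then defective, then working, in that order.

5/91

Chain rule:
P = 5/15 × 10/14 × 9/13 × 4/12 = 1800/32760 = 5/91.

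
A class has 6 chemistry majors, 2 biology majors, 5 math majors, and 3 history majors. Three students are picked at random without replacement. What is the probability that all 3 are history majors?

P = 3/16 × 2/15 × 1/14 = 6/3360 = 1/560.

1/560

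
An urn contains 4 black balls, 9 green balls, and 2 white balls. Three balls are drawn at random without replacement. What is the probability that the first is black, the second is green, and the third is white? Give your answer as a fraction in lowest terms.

12/455

Each draw changes the counts, so multiply the conditional probabilities along the sequence:
P = 4/15 × 9/14 × 2/13 = 72/2730 = 12/455.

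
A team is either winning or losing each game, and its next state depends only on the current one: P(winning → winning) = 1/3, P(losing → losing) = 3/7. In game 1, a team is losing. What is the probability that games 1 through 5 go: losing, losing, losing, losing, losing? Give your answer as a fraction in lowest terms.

Game 1 is given. For each transition, use the conditional probability from the current state:
P(losing | losing) = 3/7; P(losing | losing) = 3/7; P(losing | losing) = 3/7; P(losing | losing) = 3/7.
P = 3/7 × 3/7 × 3/7 × 3/7 = 81/2401.

81/2401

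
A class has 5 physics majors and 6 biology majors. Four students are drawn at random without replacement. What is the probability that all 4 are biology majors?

P = 6/11 × 5/10 × 4/9 × 3/8 = 360/7920 = 1/22.

1/22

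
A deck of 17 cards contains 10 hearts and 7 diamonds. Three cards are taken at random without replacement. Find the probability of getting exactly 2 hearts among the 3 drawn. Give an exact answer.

One ordering (hearts drawn first) has probability 10/17 × 9/16 × 7/15 = 630/4080 = 21/136.
There are C(3,2) = 3 such orderings, each equally likely, so P = 3 × 21/136 = 63/136.

63/136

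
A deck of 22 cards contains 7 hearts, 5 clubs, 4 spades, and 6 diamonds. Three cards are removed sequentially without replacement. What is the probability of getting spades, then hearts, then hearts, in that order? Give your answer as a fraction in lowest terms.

Chain rule:
P = 4/22 × 7/21 × 6/20 = 168/9240 = 1/55.

1/55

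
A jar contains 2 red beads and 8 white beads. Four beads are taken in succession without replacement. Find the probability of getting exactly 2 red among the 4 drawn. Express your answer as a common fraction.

2/15

One ordering (red drawn first) has probability 2/10 × 1/9 × 8/8 × 7/7 = 112/5040 = 1/45.
There are C(4,2) = 6 such orderings, each equally likely, so P = 6 × 1/45 = 2/15.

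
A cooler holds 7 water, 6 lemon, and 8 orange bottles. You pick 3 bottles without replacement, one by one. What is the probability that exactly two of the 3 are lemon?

One ordering (lemon drawn first) has probability 6/21 × 5/20 × 15/19 = 450/7980 = 15/266.
There are C(3,2) = 3 such orderings, each equally likely, so P = 3 × 15/266 = 45/266.

45/266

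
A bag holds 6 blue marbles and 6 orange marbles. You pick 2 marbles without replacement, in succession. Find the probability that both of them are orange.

5/22

P(all orange) = 6/12 × 5/11 = 30/132 = 5/22.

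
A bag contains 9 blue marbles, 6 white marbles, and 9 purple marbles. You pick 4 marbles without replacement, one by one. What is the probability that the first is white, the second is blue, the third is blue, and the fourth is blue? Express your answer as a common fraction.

Chain rule:
P = 6/24 × 9/23 × 8/22 × 7/21 = 3024/255024 = 3/253.

3/253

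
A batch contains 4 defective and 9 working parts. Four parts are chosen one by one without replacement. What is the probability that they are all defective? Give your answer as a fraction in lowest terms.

1/715

P(every draw is defective) = 4/13 × 3/12 × 2/11 × 1/10 = 24/17160 = 1/715.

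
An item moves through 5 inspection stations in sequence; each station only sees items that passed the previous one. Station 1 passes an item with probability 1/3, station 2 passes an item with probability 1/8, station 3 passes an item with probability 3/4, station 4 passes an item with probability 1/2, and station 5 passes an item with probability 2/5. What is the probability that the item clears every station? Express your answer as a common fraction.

Multiplying along the chain,
P = 1/3 × 1/8 × 3/4 × 1/2 × 2/5 = 6/960 = 1/160.

1/160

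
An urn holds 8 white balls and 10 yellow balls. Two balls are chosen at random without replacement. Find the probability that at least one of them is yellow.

P(no yellow) = 8/18 × 7/17 = 56/306 = 28/153.
P(at least one) = 1 − 28/153 = 125/153.

125/153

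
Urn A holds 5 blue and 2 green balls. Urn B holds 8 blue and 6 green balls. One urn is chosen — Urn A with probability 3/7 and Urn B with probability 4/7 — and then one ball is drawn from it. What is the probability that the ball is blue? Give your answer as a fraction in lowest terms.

From Urn A: P(blue) = 5/7.
From Urn B: P(blue) = 8/14.
Total probability = (3/7)(5/7) + (4/7)(8/14) = 31/49.

31/49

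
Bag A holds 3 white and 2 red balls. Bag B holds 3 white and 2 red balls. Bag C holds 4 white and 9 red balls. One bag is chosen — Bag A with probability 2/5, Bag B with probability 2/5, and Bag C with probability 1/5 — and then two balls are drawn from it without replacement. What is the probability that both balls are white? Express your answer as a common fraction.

From Bag A: P(both white) = (3/5)(2/4) = 3/10.
From Bag B: P(both white) = (3/5)(2/4) = 3/10.
From Bag C: P(both white) = (4/13)(3/12) = 1/13.
Total probability = (2/5)(3/10) + (2/5)(3/10) + (1/5)(1/13) = 83/325.

83/325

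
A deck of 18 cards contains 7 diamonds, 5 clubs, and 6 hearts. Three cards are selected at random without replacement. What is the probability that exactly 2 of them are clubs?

65/408

One ordering (clubs drawn first) has probability 5/18 × 4/17 × 13/16 = 260/4896 = 65/1224.
There are C(3,2) = 3 such orderings, each equally likely, so P = 3 × 65/1224 = 65/408.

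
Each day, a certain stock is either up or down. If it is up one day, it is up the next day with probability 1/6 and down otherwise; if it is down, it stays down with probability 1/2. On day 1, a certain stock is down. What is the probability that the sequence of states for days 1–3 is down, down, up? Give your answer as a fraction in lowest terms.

Day 1 is given. For each transition, use the conditional probability from the current state:
P(down | down) = 1/2; P(up | down) = 1/2.
P = 1/2 × 1/2 = 1/4.

1/4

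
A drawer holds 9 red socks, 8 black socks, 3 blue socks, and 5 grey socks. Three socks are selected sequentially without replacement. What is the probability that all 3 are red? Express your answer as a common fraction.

P = 9/25 × 8/24 × 7/23 = 504/13800 = 21/575.

21/575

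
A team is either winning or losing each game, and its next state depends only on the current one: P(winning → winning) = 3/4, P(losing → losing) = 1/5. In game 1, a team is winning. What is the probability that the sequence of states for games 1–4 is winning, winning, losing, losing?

Game 1 is given. For each transition, use the conditional probability from the current state:
P(winning | winning) = 3/4; P(losing | winning) = 1/4; P(losing | losing) = 1/5.
P = 3/4 × 1/4 × 1/5 = 3/80.

3/80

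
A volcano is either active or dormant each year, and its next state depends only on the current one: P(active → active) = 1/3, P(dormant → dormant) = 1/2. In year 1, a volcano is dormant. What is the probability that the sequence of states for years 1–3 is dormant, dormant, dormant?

Year 1 is given. For each transition, use the conditional probability from the current state:
P(dormant | dormant) = 1/2; P(dormant | dormant) = 1/2.
P = 1/2 × 1/2 = 1/4.

1/4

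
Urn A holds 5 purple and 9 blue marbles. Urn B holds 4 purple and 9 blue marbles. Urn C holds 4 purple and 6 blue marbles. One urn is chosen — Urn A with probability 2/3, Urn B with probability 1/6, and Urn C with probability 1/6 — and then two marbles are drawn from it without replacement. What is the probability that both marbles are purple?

From Urn A: P(both purple) = (5/14)(4/13) = 10/91.
From Urn B: P(both purple) = (4/13)(3/12) = 1/13.
From Urn C: P(both purple) = (4/10)(3/9) = 2/15.
Total probability = (2/3)(10/91) + (1/6)(1/13) + (1/6)(2/15) = 887/8190.

887/8190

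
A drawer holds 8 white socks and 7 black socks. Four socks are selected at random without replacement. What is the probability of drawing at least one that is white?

P(no white) = 7/15 × 6/14 × 5/13 × 4/12 = 840/32760 = 1/39.
P(at least one) = 1 − 1/39 = 38/39.

38/39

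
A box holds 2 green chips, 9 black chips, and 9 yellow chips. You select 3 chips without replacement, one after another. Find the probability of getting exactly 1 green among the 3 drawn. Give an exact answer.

One ordering (green drawn first) has probability 2/20 × 18/19 × 17/18 = 612/6840 = 17/190.
There are C(3,1) = 3 such orderings, each equally likely, so P = 3 × 17/190 = 51/190.

51/190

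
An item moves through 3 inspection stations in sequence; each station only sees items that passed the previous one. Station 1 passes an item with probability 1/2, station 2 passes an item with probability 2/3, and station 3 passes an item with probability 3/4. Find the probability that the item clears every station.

Each stage is reached only if all earlier stages succeed, so
P = 1/2 × 2/3 × 3/4 = 6/24 = 1/4.

1/4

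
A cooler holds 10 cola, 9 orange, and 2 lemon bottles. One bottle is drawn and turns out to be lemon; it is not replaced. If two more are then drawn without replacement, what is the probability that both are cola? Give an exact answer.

9/38

After the first draw, 10 of the remaining 20 bottles are cola.
P = 10/20 × 9/19 = 90/380 = 9/38.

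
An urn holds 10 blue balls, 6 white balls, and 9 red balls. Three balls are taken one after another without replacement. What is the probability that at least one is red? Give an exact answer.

P(no red) = 16/25 × 15/24 × 14/23 = 3360/13800 = 28/115.
P(at least one) = 1 − 28/115 = 87/115.

87/115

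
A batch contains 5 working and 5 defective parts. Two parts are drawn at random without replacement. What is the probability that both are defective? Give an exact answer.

2/9

P = 5/10 × 4/9 = 20/90 = 2/9.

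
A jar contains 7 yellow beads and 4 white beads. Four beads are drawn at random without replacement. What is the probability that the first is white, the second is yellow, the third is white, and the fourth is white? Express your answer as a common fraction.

Multiply the probability of each draw given the previous ones:
P = 4/11 × 7/10 × 3/9 × 2/8 = 168/7920 = 7/330.

7/330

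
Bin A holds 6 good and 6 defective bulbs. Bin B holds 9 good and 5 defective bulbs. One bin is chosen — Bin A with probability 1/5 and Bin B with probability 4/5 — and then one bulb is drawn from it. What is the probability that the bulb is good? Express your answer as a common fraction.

From Bin A: P(good) = 6/12.
From Bin B: P(good) = 9/14.
Total probability = (1/5)(6/12) + (4/5)(9/14) = 43/70.

43/70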